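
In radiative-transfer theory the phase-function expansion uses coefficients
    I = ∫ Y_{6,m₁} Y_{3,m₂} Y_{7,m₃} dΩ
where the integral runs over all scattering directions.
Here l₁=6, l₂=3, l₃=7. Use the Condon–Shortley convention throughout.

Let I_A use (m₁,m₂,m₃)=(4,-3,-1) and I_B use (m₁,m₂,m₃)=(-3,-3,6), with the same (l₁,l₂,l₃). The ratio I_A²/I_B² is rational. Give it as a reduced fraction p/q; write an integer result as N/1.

45/143

l's match ⇒ only the (l;m) 3-j factors differ between A and B.
A: triangle coeff Δ(6,3,7) = 1/2042040; Σ_t [0,0]: t=0:+1/3870720 = 1/3870720; (3j)²=675/136136 [(6 3 7; 4 -3 -1)], sign=+1
B: triangle coeff Δ(6,3,7) = 1/2042040; Σ_t [0,0]: t=0:+1/17418240 = 1/17418240; (3j)²=15/952 [(6 3 7; -3 -3 6)], sign=-1
I_A²/I_B² = (675/136136)/(15/952) = 45/143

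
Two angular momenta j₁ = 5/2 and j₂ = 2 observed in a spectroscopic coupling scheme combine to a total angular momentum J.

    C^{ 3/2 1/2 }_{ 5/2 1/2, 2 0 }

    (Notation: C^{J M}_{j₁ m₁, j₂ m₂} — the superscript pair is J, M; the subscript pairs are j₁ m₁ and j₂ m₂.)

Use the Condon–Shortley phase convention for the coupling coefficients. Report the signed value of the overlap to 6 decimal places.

√[4·3!2!1!/7! · 3!2!2!2!2!1!] = √(32/35)
  +(−1)^1/∏(1,2,1,1,1,0)! = -1/2  (running -1/2)
  +(−1)^2/∏(2,1,0,0,2,1)! = 1/4  (running -1/4)
⟨..|..⟩ = √(32/35)·(-1/4) = -0.239046

−√(2/35) = -0.239046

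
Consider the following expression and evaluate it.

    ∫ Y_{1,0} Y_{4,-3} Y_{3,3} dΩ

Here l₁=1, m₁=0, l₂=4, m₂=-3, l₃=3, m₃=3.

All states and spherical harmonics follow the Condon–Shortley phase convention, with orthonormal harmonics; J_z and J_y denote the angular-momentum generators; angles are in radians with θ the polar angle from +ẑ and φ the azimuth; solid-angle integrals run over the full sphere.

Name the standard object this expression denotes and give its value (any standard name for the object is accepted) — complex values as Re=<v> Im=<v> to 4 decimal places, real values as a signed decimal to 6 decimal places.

This is a Gaunt coefficient — the integral of a triple product of spherical harmonics over the sphere.
m-sum 0 ✓  L=8 even ✓  3≤3≤5 ✓
Π(2lᵢ+1) = 3×9×7 = 189
triangle coeff Δ(1,4,3) = 1/252
Σ_t [1,1]: t=1:−1/36 = -1/36
(3j)²=4/63 [(1 4 3; 0 0 0)], sign=+1
Σ_t [1,1]: t=1:−1/720 = -1/720
(3j)²=1/36 [(1 4 3; 0 -3 3)], sign=-1
⇒ 4πI² = 1/3
I = (-1)√(1/3/(4π)) = -0.16286750

Gaunt coefficient, -0.162868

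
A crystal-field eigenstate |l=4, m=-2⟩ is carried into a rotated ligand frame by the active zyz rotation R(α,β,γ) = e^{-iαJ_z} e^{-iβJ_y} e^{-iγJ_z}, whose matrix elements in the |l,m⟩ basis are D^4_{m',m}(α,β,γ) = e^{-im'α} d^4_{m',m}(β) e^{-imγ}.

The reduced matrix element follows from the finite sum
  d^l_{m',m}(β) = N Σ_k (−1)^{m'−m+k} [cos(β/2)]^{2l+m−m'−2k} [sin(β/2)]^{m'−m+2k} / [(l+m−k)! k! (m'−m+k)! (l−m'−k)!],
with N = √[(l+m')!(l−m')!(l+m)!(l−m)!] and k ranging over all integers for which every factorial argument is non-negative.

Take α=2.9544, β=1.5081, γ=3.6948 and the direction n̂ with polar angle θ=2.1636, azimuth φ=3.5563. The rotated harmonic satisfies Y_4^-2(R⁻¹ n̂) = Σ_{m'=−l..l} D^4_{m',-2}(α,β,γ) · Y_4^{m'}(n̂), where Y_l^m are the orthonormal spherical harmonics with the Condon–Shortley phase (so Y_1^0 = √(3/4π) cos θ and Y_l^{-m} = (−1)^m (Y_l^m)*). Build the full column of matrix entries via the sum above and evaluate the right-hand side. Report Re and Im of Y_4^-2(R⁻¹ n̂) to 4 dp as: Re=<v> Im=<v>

Re=0.3665 Im=-0.0824

Need the full column D^4_{m',-2} for m'=−4..4 at α=2.9544, β=1.5081, γ=3.6948.
cos(β/2)=0.728922, sin(β/2)=0.684597
d^4_{-4,-2}: single k=2 term ⇒ +0.371994;  D = +0.348455+0.130223i
d^4_{-3,-2}: k∈[1..2] ⇒ +0.280070 -0.741132 = -0.461061;  D = +0.394305+0.238958i
d^4_{-2,-2}: k∈[0..2] ⇒ +0.079698 -0.843602 +0.930154 = +0.166250;  D = +0.123660+0.111118i
d^4_{-1,-2}: k∈[0..2] ⇒ -0.317570 +1.400607 -0.823630 = +0.259407;  D = -0.157315-0.206263i
d^4_{0,-2}: k∈[0..2] ⇒ +0.666926 -1.568749 +0.518910 = -0.382913;  D = -0.171495-0.342362i
d^4_{1,-2}: k∈[0..2] ⇒ -0.933738 +1.235444 -0.217952 = +0.083755;  D = -0.022920-0.080558i
d^4_{2,-2}: k∈[0..2] ⇒ +0.930154 -0.656374 +0.048248 = +0.322027;  D = +0.028942+0.320724i
d^4_{3,-2}: k∈[0..1] ⇒ -0.653736 +0.192215 = -0.461520;  D = -0.044787+0.459342i
d^4_{4,-2}: single k=0 term ⇒ +0.289434;  D = -0.081207+0.277808i
Y_4^{m'}(θ=2.1636,φ=3.5563) and Σ D·Y over m':
  (+0.3485+0.1302i)·(-0.0184-0.2086i)  (+0.3943+0.2390i)·(+0.1280-0.3779i)  (+0.1237+0.1111i)·(+0.1841-0.2011i)  (-0.1573-0.2063i)·(-0.1635+0.0720i)  (-0.1715-0.3424i)·(-0.3125+0.0000i)  (-0.0229-0.0806i)·(+0.1635+0.0720i)  (+0.0289+0.3207i)·(+0.1841+0.2011i)  (-0.0448+0.4593i)·(-0.1280-0.3779i)  (-0.0812+0.2778i)·(-0.0184+0.2086i)
Y_4^-2(R⁻¹ n̂) = +0.366527-0.082374i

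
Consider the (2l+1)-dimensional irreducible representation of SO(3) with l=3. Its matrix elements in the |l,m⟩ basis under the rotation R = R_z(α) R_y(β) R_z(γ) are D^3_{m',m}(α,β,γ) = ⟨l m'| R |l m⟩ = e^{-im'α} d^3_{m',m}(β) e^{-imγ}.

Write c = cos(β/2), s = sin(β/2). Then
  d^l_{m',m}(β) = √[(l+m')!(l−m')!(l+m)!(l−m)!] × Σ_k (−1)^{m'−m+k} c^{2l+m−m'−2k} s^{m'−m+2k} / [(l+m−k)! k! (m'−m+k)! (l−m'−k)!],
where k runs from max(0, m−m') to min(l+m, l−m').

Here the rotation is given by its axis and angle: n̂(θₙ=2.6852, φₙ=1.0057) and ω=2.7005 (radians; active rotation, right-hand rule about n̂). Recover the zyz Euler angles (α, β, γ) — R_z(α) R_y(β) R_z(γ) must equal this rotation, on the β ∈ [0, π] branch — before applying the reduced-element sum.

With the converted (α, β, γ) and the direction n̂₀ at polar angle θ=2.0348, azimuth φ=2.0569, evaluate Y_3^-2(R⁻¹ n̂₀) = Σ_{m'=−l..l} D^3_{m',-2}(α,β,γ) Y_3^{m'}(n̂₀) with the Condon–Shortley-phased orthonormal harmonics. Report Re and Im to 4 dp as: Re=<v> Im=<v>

Axis–angle → zyz. n̂ = (sinθₙcosφₙ, sinθₙsinφₙ, cosθₙ) = (+0.236000, +0.372198, -0.897648), ω = 2.7005.
R = I cosω + sinω [n̂]ₓ + (1−cosω) n̂n̂ᵀ gives
  R = [-0.798224, +0.550501, -0.244512; -0.215960, -0.640482, -0.736983; -0.562316, -0.535473, +0.630135]
β = atan2(√(R₁₃²+R₂₃²), R₃₃) = 0.889070; α = atan2(R₂₃, R₁₃) mod 2π = 4.392042; γ = atan2(R₃₂, −R₃₁) mod 2π = 5.522234
Need the full column D^3_{m',-2} for m'=−3..3 at α=4.3920, β=0.8891, γ=5.5222.
cos(β/2)=0.902811, sin(β/2)=0.430038
d^3_{-3,-2}: single k=1 term ⇒ +0.631780;  D = +0.386681-0.499624i
d^3_{-2,-2}: k∈[0..1] ⇒ +0.541478 -0.614286 = -0.072808;  D = -0.040617-0.060426i
d^3_{-1,-2}: k∈[0..1] ⇒ -0.815625 +0.370118 = -0.445507;  D = +0.429193-0.119454i
d^3_{0,-2}: k∈[0..1] ⇒ +0.672917 -0.152680 = +0.520237;  D = +0.025427-0.519615i
d^3_{1,-2}: k∈[0..1] ⇒ -0.370118 +0.041989 = -0.328130;  D = -0.306014-0.118425i
d^3_{2,-2}: k∈[0..1] ⇒ +0.139377 -0.006325 = +0.133052;  D = -0.084650+0.102651i
d^3_{3,-2}: single k=0 term ⇒ -0.032524;  D = +0.017300+0.027541i
Y_3^{m'}(θ=2.0348,φ=2.0569) and Σ D·Y over m':
  (+0.3867-0.4996i)·(+0.2965+0.0335i)  (-0.0406-0.0604i)·(+0.2061-0.3022i)  (+0.4292-0.1195i)·(-0.0002-0.0004i)  (+0.0254-0.5196i)·(+0.3338+0.0000i)  (-0.3060-0.1184i)·(+0.0002-0.0004i)  (-0.0847+0.1027i)·(+0.2061+0.3022i)  (+0.0173+0.0275i)·(-0.2965+0.0335i)
Y_3^-2(R⁻¹ n̂) = +0.058495-0.320856i

Re=0.0585 Im=-0.3209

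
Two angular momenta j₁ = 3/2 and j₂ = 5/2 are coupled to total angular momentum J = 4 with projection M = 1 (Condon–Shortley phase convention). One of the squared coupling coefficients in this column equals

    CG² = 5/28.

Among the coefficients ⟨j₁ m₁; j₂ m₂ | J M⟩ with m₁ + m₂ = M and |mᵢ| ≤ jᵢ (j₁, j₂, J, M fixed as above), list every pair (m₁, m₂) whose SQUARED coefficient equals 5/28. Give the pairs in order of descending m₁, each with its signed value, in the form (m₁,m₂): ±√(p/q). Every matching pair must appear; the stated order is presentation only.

Admissible pairs with m₁+m₂ = M = 1: (-3/2,5/2), (-1/2,3/2), (1/2,1/2), (3/2,-1/2)
  (m₁,m₂)=(3/2,-1/2): CG² = 5/28, CG = +√(5/28)   ← matches the target
  (m₁,m₂)=(1/2,1/2): CG² = 15/28, CG = +√(15/28)
  (m₁,m₂)=(-1/2,3/2): CG² = 15/56, CG = +√(15/56)
  (m₁,m₂)=(-3/2,5/2): CG² = 1/56, CG = +√(1/56)
Pairs with CG² = 5/28: (3/2,-1/2): +√(5/28)

(3/2,-1/2): +√(5/28)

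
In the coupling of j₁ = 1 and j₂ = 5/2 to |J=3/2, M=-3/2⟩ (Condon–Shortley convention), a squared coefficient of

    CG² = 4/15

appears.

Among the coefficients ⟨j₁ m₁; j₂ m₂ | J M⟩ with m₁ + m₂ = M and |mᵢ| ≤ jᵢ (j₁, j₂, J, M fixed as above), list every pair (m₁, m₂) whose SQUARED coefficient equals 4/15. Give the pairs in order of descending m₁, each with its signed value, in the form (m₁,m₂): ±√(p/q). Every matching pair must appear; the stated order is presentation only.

Admissible pairs with m₁+m₂ = M = -3/2: (-1,-1/2), (0,-3/2), (1,-5/2)
  (m₁,m₂)=(1,-5/2): CG² = 2/3, CG = +√(2/3)
  (m₁,m₂)=(0,-3/2): CG² = 4/15, CG = −√(4/15)   ← matches the target
  (m₁,m₂)=(-1,-1/2): CG² = 1/15, CG = +√(1/15)
Pairs with CG² = 4/15: (0,-3/2): −√(4/15)

(0,-3/2): −√(4/15)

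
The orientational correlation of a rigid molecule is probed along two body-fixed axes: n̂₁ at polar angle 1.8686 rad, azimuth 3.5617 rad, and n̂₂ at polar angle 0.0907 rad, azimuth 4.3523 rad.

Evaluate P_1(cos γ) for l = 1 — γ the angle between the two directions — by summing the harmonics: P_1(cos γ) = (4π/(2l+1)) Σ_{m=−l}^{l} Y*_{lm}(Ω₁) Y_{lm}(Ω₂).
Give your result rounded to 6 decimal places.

Term-by-term m-sum for l=1 (normalisation 4π/3 = 4.188790):
  m=-1: (-0.301567, -0.134710) × (-0.011026, 0.029286) = (0.007270, -0.007346)  (running Σ = (0.007270, -0.007346))
  m=0: (-0.143366, -0.000000) × (0.486594, 0.000000) = (-0.069761, -0.000000)  (running Σ = (-0.062491, -0.007346))
  m=1: (0.301567, -0.134710) × (0.011026, 0.029286) = (0.007270, 0.007346)  (running Σ = (-0.055220, 0.000000))
Total Σ_m = (-0.055220, 0.000000). Multiply by 4.188790: (-0.231307, 0.000000). P_1(cos γ) = -0.231307

-0.231307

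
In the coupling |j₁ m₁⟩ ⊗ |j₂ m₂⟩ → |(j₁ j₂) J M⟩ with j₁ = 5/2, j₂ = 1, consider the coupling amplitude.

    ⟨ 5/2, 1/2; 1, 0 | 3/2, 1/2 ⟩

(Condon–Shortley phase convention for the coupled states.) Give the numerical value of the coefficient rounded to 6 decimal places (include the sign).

j₁+j₂−J=2  J+j₁−j₂=3  J−j₁+j₂=0  j₁+j₂+J+1=6
(j₁±m₁, j₂±m₂, J±M) = (3,2,1,1,2,1)
P² = 8/5
sum k=1..1:
  [1] −1/2 = -1/2
S = -1/2
C² = P²·S² = 2/5 ; C = -0.632456

-0.632456  (= −√(2/5))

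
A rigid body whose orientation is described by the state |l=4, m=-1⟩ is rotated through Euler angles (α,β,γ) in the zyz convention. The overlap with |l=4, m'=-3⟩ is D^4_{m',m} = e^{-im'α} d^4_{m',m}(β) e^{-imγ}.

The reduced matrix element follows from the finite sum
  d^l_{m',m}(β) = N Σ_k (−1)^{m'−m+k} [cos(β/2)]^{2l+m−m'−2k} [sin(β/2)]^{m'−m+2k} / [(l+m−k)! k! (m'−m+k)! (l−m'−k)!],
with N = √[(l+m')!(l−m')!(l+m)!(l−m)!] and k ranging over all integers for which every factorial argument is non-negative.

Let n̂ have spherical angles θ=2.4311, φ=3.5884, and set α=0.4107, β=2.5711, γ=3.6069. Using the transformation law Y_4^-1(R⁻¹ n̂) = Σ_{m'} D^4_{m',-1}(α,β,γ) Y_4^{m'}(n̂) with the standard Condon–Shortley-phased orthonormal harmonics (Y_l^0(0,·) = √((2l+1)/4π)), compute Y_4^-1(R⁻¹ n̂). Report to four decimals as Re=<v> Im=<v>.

Re=0.2777 Im=0.1481

Need the full column D^4_{m',-1} for m'=−4..4 at α=0.4107, β=2.5711, γ=3.6069.
cos(β/2)=0.281394, sin(β/2)=0.959592
d^4_{-4,-1}: single k=3 term ⇒ +0.011666;  D = +0.005971-0.010022i
d^4_{-3,-1}: k∈[2..3] ⇒ +0.003629 -0.070327 = -0.066699;  D = -0.008422+0.066165i
d^4_{-2,-1}: k∈[1..3] ⇒ +0.000569 -0.033070 +0.256385 = +0.223883;  D = -0.062751-0.214910i
d^4_{-1,-1}: k∈[0..3] ⇒ +0.000039 -0.006857 +0.159488 -0.618230 = -0.465560;  D = +0.298062+0.357638i
d^4_{0,-1}: k∈[0..3] ⇒ -0.000600 +0.041831 -0.486456 +0.942838 = +0.497613;  D = -0.444709-0.223278i
d^4_{1,-1}: k∈[0..3] ⇒ +0.004572 -0.159488 +0.927345 -0.718943 = +0.053486;  D = -0.053406-0.002919i
d^4_{2,-1}: k∈[0..2] ⇒ -0.022047 +0.384578 -0.894455 = -0.531924;  D = +0.498554-0.185437i
d^4_{3,-1}: k∈[0..1] ⇒ +0.070327 -0.490705 = -0.420377;  D = +0.302730-0.291670i
d^4_{4,-1}: single k=0 term ⇒ -0.135666;  D = +0.051993-0.125308i
Y_4^{m'}(θ=2.4311,φ=3.5884) and Σ D·Y over m':
  (+0.0060-0.0100i)·(-0.0172-0.0782i)  (-0.0084+0.0662i)·(+0.0601-0.2563i)  (-0.0628-0.2149i)·(+0.2695-0.3352i)  (+0.2981+0.3576i)·(+0.2157-0.1033i)  (-0.4447-0.2233i)·(-0.2837+0.0000i)  (-0.0534-0.0029i)·(-0.2157-0.1033i)  (+0.4986-0.1854i)·(+0.2695+0.3352i)  (+0.3027-0.2917i)·(-0.0601-0.2563i)  (+0.0520-0.1253i)·(-0.0172+0.0782i)
Y_4^-1(R⁻¹ n̂) = +0.277705+0.148082i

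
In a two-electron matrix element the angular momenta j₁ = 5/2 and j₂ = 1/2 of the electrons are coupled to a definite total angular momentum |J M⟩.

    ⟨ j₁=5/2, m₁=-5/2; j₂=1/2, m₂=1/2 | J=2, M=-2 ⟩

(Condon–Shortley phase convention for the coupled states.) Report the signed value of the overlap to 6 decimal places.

-0.912871

j₁+j₂−J=1  J+j₁−j₂=4  J−j₁+j₂=0  j₁+j₂+J+1=6
(j₁±m₁, j₂±m₂, J±M) = (0,5,1,0,0,4)
P² = 480
sum k=1..1:
  [1] −1/24 = -1/24
S = -1/24
C² = P²·S² = 5/6 ; C = -0.912871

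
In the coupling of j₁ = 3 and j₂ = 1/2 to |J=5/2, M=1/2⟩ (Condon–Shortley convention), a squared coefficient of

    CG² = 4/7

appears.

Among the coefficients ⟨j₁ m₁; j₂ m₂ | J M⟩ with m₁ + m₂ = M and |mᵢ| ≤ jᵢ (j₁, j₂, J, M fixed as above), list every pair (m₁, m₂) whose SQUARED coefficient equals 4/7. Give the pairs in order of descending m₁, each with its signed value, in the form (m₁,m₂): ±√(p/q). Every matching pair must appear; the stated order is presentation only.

(1,-1/2): +√(4/7)

Admissible pairs with m₁+m₂ = M = 1/2: (0,1/2), (1,-1/2)
  (m₁,m₂)=(1,-1/2): CG² = 4/7, CG = +√(4/7)   ← matches the target
  (m₁,m₂)=(0,1/2): CG² = 3/7, CG = −√(3/7)
Pairs with CG² = 4/7: (1,-1/2): +√(4/7)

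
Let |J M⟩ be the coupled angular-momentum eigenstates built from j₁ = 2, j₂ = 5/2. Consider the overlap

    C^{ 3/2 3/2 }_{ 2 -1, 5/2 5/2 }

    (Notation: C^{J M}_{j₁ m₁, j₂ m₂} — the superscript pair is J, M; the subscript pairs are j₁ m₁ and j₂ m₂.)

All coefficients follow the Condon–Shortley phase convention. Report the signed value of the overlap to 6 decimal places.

−√(2/7) = -0.534522

j₁+j₂−J=3  J+j₁−j₂=1  J−j₁+j₂=2  j₁+j₂+J+1=7
(j₁±m₁, j₂±m₂, J±M) = (1,3,5,0,3,0)
P² = 288/7
sum k=3..3:
  [3] −1/12 = -1/12
S = -1/12
C² = P²·S² = 2/7 ; C = -0.534522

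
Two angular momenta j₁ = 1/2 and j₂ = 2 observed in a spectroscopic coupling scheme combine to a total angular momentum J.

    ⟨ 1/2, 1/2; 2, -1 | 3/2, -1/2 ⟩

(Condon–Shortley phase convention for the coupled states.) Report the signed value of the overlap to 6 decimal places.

+0.774597

j₁+j₂−J=1  J+j₁−j₂=0  J−j₁+j₂=3  j₁+j₂+J+1=5
(j₁±m₁, j₂±m₂, J±M) = (1,0,1,3,1,2)
P² = 12/5
sum k=0..0:
  [0] +1/2 = 1/2
S = 1/2
C² = P²·S² = 3/5 ; C = +0.774597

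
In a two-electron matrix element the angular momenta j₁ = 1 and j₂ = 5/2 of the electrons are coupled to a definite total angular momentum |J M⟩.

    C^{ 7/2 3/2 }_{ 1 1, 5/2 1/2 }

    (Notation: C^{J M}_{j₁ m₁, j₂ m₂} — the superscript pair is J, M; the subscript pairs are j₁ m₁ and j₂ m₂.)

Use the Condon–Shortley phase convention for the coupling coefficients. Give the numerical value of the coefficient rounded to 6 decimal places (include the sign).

√[8·0!2!5!/8! · 2!0!3!2!5!2!] = √(1920/7)
  +(−1)^0/∏(0,0,0,3,2,2)! = 1/24  (running 1/24)
⟨..|..⟩ = √(1920/7)·(1/24) = +0.690066

+√(10/21) = +0.690066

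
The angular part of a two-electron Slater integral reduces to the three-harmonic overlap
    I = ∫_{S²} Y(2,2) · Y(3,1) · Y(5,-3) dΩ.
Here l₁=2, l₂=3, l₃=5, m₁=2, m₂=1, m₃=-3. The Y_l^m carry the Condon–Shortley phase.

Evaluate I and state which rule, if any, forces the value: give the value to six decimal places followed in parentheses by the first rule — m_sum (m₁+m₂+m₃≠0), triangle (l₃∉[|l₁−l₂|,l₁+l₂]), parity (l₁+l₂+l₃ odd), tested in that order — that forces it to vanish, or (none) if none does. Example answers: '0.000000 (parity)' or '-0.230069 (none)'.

-0.200476 (none)

Checks pass: Σm=0; 10 even; l₃=5∈[1,5].
(2·2+1)(2·3+1)(2·5+1) = 385
Δ: 0! 4! 6! / 11! → 1/2310
sum: t=0:+1/144 = 1/144
3j²(2 3 5; 0 0 0) = Δ·Π!·Σ² = 10/231  (sign -1)
sum: t=0:+1/1152 = 1/1152
3j²(2 3 5; 2 1 -3) = Δ·Π!·Σ² = 1/33  (sign +1)
combine: 4πI² = 385·10/231·1/33 = 50/99
take √, sign -1: I = -0.20047604
No selection rule forces the value: the integral is nonzero (none).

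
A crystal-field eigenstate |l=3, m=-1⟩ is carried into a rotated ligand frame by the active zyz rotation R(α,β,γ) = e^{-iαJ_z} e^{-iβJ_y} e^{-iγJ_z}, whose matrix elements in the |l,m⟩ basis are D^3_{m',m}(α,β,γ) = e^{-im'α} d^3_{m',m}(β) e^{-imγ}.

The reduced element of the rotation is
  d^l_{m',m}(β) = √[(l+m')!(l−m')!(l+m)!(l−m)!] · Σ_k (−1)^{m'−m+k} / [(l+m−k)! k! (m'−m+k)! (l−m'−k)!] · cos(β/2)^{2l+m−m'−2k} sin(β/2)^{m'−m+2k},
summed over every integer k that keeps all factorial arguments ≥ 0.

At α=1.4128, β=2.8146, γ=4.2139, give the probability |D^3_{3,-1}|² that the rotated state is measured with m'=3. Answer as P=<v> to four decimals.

P=0.0095

First d^3_{3,-1}(β=2.8146), then the phase factors e^{-i(3)α} and e^{-i(-1)γ}:
c=cos(2.814600/2)=0.162769, s=sin(2.814600/2)=0.986664; N=√[720·1·2·24]=185.903201
Admissible k: 0..0 (factorial args all ≥0)
  k=0: (−1)^4·185.9032/(48)·0.1628^2·0.9867^4 = +0.097245
d^3_{3,-1}(2.8146) = +0.097245
|D^3_{3,-1}|² = |d^3_{3,-1}(β)|² = (+0.097245)² = 0.009457 (the z-rotation phases have unit modulus)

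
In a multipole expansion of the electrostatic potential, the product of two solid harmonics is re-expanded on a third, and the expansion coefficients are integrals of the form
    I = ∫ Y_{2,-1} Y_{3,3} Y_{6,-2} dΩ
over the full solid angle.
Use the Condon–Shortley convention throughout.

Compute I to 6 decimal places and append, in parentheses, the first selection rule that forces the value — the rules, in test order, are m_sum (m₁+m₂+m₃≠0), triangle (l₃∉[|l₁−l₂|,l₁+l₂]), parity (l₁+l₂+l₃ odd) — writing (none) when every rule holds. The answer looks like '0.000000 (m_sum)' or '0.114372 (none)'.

triangle: need 1≤l₃≤5, have 6; I=0

0.000000 (triangle)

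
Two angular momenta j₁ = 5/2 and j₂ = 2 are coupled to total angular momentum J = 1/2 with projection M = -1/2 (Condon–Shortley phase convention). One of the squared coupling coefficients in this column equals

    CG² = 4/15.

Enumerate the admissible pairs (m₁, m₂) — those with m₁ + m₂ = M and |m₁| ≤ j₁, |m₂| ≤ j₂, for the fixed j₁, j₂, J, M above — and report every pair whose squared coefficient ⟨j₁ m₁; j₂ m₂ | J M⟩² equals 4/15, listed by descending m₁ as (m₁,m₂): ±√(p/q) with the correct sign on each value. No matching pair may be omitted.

Admissible pairs with m₁+m₂ = M = -1/2: (-5/2,2), (-3/2,1), (-1/2,0), (1/2,-1), (3/2,-2)
  (m₁,m₂)=(3/2,-2): CG² = 1/15, CG = +√(1/15)
  (m₁,m₂)=(1/2,-1): CG² = 2/15, CG = −√(2/15)
  (m₁,m₂)=(-1/2,0): CG² = 1/5, CG = +√(1/5)
  (m₁,m₂)=(-3/2,1): CG² = 4/15, CG = −√(4/15)   ← matches the target
  (m₁,m₂)=(-5/2,2): CG² = 1/3, CG = +√(1/3)
Pairs with CG² = 4/15: (-3/2,1): −√(4/15)

(-3/2,1): −√(4/15)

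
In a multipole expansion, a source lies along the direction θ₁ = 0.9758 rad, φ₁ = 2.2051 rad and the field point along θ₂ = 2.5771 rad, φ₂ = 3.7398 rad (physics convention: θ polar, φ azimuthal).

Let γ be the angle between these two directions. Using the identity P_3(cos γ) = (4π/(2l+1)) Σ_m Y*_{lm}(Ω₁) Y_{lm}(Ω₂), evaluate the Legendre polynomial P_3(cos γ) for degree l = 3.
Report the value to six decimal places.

Summing Y*_{l m}(θ₁,φ₁)·Y_{l m}(θ₂,φ₂) over m ∈ [−3, 3]; prefactor 4π/(2·3+1) = 1.795196:
  [-3]  conj(Y_{3,-3})(Ω₁) = +0.224023+0.077263i ; Y_{3,-3}(Ω₂) = +0.014180+0.062291i ; Δ = -0.001636+0.015050i
  [-2]  conj(Y_{3,-2})(Ω₁) = -0.116921-0.375063i ; Y_{3,-2}(Ω₂) = -0.090373+0.230007i ; Δ = +0.096834+0.007003i
  [-1]  conj(Y_{3,-1})(Ω₁) = -0.090539+0.123061i ; Y_{3,-1}(Ω₂) = -0.367033+0.250136i ; Δ = +0.002449-0.067815i
  [+0]  conj(Y_{3,0})(Ω₁) = -0.298935-0.000000i ; Y_{3,0}(Ω₂) = -0.179377+0.000000i ; Δ = +0.053622+0.000000i
  [+1]  conj(Y_{3,1})(Ω₁) = +0.090539+0.123061i ; Y_{3,1}(Ω₂) = +0.367033+0.250136i ; Δ = +0.002449+0.067815i
  [+2]  conj(Y_{3,2})(Ω₁) = -0.116921+0.375063i ; Y_{3,2}(Ω₂) = -0.090373-0.230007i ; Δ = +0.096834-0.007003i
  [+3]  conj(Y_{3,3})(Ω₁) = -0.224023+0.077263i ; Y_{3,3}(Ω₂) = -0.014180+0.062291i ; Δ = -0.001636-0.015050i
Total Σ_m = +0.248915+0.000000i. Multiply by 1.795196: +0.446852+0.000000i. P_3(cos γ) = 0.446852

0.446852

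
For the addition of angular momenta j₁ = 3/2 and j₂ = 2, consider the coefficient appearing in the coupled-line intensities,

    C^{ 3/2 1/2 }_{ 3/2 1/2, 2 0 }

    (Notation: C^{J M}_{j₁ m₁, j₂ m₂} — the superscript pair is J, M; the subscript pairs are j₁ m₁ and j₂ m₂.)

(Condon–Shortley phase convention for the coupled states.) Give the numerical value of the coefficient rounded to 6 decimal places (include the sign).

-0.447214  (= −√(1/5))

triangle: 2!·1!·2!/6! = 4/720
(j±m)!: 2!·1!·2!·2!·2!·1! = 16
prefactor² = (2J+1)·Δ·N² = 16/45
  k=0: +1/(0!·2!·1!·2!·0!·0!) = 1/4
  k=1: −1/(1!·1!·0!·1!·1!·1!) = -1
Σ = -3/4  ⇒  CG² = 16/45·(-3/4)² = 1/5
CG = −√(1/5) = -0.447214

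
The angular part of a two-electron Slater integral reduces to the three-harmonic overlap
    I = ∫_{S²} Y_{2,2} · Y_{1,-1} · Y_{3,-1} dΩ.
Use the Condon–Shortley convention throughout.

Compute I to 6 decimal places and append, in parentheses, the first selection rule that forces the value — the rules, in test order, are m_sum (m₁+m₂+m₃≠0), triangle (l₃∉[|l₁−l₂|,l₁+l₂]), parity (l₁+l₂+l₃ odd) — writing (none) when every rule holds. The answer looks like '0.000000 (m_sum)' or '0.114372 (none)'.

Rules hold: Σm=0, L=6 even, 1≤3≤3.
N = 5·3·7 = 105
Δ = 0!·4!·2!/7! = 1/105
Racah Σ t=0..0: t=0:+1/4 = 1/4
⇒ 3j(2 1 3; 0 0 0)² = 3/35, sgn -1
Racah Σ t=0..0: t=0:+1/48 = 1/48
⇒ 3j(2 1 3; 2 -1 -1)² = 1/105, sgn +1
4πI² = N·(3j₀)²·(3jₘ)² = 3/35
I = -1·√(0.0857143/4π) = -0.08258890
No selection rule forces the value: the integral is nonzero (none).

-0.082589 (none)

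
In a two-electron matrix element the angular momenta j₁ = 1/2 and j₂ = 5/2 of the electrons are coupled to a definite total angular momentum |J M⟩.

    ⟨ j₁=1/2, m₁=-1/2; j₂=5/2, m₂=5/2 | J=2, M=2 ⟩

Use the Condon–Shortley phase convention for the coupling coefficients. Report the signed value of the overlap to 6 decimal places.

triangle: 1!×0!×4!/6! = 24/720
(j±m)!: 0!×1!×5!×0!×4!×0! = 2880
prefactor² = (2J+1)×Δ×N² = 480
  k=1: −1/(1!×0!×0!×4!×0!×0!) = -1/24
Σ = -1/24  ⇒  CG² = 480×(-1/24)² = 5/6
CG = −√(5/6) = -0.912871

−√(5/6) = -0.912871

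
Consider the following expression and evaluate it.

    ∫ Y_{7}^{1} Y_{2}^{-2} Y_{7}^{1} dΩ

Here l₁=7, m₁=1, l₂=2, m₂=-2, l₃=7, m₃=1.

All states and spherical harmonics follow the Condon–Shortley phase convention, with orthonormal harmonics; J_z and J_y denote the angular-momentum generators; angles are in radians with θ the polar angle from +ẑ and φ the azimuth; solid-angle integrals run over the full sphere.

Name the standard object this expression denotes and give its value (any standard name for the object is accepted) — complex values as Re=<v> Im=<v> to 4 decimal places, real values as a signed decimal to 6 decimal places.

This is a Gaunt coefficient — the integral of a triple product of spherical harmonics over the sphere.
m-sum 0 ✓  L=16 even ✓  5≤7≤9 ✓
Π(2lᵢ+1) = 15×5×15 = 1125
triangle coeff Δ(7,2,7) = 1/185640
Σ_t [0,2]: t=0:+1/2419200 t=1:−1/518400 t=2:+1/2419200 = -1/907200
(3j)²=56/3315 [(7 2 7; 0 0 0)], sign=+1
Σ_t [0,0]: t=0:+1/2073600 = 1/2073600
(3j)²=28/1105 [(7 2 7; 1 -2 1)], sign=+1
⇒ 4πI² = 23520/48841
I = (+1)√(23520/48841/(4π)) = 0.19575887

Gaunt coefficient, +0.195759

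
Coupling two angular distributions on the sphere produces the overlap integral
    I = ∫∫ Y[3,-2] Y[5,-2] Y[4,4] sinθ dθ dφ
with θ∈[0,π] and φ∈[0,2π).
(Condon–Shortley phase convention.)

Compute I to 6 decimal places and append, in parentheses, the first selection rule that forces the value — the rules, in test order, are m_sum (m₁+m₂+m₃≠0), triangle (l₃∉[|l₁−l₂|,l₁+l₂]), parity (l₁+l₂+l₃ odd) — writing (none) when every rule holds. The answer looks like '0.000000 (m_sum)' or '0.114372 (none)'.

Checks pass: Σm=0; 12 even; l₃=4∈[2,8].
(2·3+1)(2·5+1)(2·4+1) = 693
Δ: 4! 2! 6! / 13! → 1/180180
sum: t=1:−1/576 t=2:+1/144 t=3:−1/576 = 1/288
3j²(3 5 4; 0 0 0) = Δ·Π!·Σ² = 20/1001  (sign +1)
sum: t=3:−1/8640 = -1/8640
3j²(3 5 4; -2 -2 4) = Δ·Π!·Σ² = 14/1287  (sign -1)
combine: 4πI² = 693·20/1001·14/1287 = 280/1859
take √, sign -1: I = -0.10947990
No selection rule forces the value: the integral is nonzero (none).

-0.109480 (none)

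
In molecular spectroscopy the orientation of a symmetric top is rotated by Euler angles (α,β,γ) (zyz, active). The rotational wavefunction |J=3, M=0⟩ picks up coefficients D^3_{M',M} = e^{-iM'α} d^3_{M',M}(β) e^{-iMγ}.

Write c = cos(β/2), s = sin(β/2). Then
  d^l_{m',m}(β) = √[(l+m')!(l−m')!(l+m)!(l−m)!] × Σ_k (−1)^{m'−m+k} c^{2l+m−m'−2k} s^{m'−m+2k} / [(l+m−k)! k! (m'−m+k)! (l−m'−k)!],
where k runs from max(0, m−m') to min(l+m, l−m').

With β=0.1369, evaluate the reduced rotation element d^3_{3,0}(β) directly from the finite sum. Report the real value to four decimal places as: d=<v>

d^3_{3,0}(β=0.1369) via the finite sum:
Half-angle: c=0.997658, s=0.068397. N=√(720·1·6·6)=160.996894
k: max(0,(0)−(3))=0 … min(3+(0),3−(3))=0
  k=0: (−1)^3·160.9969/(36)·0.9977^3·0.0684^3 = -0.001421
d^3_{3,0}(0.1369) = -0.001421

d=-0.0014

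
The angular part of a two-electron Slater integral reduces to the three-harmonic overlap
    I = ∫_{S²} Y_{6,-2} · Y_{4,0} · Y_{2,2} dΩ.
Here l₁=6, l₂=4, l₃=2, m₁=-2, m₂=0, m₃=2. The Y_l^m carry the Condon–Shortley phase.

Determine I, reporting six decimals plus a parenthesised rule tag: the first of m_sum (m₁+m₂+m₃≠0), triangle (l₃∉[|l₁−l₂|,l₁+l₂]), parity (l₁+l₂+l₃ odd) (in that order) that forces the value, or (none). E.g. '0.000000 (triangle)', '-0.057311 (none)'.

Rules hold: Σm=0, L=12 even, 2≤2≤10.
N = 13·9·5 = 585
Δ = 8!·4!·0!/13! = 1/6435
Racah Σ t=4..4: t=4:+1/2304 = 1/2304
⇒ 3j(6 4 2; 0 0 0)² = 5/143, sgn +1
Racah Σ t=4..4: t=4:+1/13824 = 1/13824
⇒ 3j(6 4 2; -2 0 2)² = 14/1287, sgn +1
4πI² = N·(3j₀)²·(3jₘ)² = 350/1573
I = +1·√(0.222505/4π) = 0.13306527
No selection rule forces the value: the integral is nonzero (none).

0.133065 (none)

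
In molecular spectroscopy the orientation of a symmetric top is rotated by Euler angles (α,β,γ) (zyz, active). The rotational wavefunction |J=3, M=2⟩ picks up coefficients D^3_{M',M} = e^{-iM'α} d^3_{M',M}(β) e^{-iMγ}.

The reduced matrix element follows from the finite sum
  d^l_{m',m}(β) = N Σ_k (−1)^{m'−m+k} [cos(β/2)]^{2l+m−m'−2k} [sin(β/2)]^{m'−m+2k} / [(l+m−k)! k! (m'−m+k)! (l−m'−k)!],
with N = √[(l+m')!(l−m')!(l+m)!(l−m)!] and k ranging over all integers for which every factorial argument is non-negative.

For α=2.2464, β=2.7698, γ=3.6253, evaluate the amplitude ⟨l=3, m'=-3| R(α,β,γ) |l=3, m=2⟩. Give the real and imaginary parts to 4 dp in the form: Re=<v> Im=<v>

Re=0.3620 Im=-0.2031

Split into d^3_{-3,2}(β=2.7698) × two z-phases.
Half-angle: c=0.184827, s=0.982771. N=√(1·720·120·1)=293.938769
k: max(0,(2)−(-3))=5 … min(3+(2),3−(-3))=5
  k=5: (−1)^0·293.9388/(120)·0.1848^1·0.9828^5 = +0.415053
d^3_{-3,2}(2.7698) = +0.415053
Phases: e^{-i·(-3)·2.2464}=+0.897815+0.440374i, e^{-i·(2)·3.6253}=+0.567430-0.823421i ⇒ D=+0.361951-0.203126i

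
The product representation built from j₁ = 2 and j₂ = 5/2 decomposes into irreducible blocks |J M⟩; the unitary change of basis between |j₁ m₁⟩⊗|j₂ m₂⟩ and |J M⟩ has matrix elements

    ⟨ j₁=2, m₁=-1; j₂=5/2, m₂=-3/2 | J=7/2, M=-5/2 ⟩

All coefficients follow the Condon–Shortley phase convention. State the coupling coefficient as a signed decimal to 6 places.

+0.125988

√[8·1!3!4!/9! · 1!3!1!4!1!6!] = √(2304/7)
  +(−1)^0/∏(0,1,3,1,0,3)! = 1/36  (running 1/36)
  +(−1)^1/∏(1,0,2,0,1,4)! = -1/48  (running 1/144)
⟨..|..⟩ = √(2304/7)·(1/144) = +0.125988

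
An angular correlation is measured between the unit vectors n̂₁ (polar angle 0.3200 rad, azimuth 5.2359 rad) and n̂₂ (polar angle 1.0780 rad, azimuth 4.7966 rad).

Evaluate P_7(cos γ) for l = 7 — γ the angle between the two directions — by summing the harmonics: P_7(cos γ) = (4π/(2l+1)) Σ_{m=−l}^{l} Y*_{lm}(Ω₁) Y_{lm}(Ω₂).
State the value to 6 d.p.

Summing Y*_{l m}(θ₁,φ₁)·Y_{l m}(θ₂,φ₂) over m ∈ [−7, 7]; prefactor 4π/(2·7+1) = 0.837758:
  term(m=-7) = (-0.000031, 0.000002)   from Y*(Ω₁)=(0.000076, -0.000132), Y(Ω₂)=(-0.114525, -0.171239)
  term(m=-6) = (-0.000623, 0.000345)   from Y*(Ω₁)=(0.001721, -0.000001), Y(Ω₂)=(-0.362192, 0.200350)
  term(m=-5) = (-0.002637, 0.003650)   from Y*(Ω₁)=(0.006059, 0.010483), Y(Ω₂)=(0.152008, 0.339426)
  term(m=-4) = (0.000208, -0.001104)   from Y*(Ω₁)=(-0.029699, 0.051482), Y(Ω₂)=(-0.017846, 0.006249)
  term(m=-3) = (-0.017914, -0.069318)   from Y*(Ω₁)=(-0.205349, 0.000054), Y(Ω₂)=(0.087147, 0.337583)
  term(m=-2) = (-0.042337, -0.051068)   from Y*(Ω₁)=(-0.235095, -0.407031), Y(Ω₂)=(0.139127, -0.023656)
  term(m=-1) = (0.152986, 0.071892)   from Y*(Ω₁)=(0.287200, -0.497546), Y(Ω₂)=(0.024749, 0.293196)
  term(m=+0) = (0.000315, 0.000000)   from Y*(Ω₁)=(0.001740, -0.000000), Y(Ω₂)=(0.180809, 0.000000)
  term(m=+1) = (0.152986, -0.071892)   from Y*(Ω₁)=(-0.287200, -0.497546), Y(Ω₂)=(-0.024749, 0.293196)
  term(m=+2) = (-0.042337, 0.051068)   from Y*(Ω₁)=(-0.235095, 0.407031), Y(Ω₂)=(0.139127, 0.023656)
  term(m=+3) = (-0.017914, 0.069318)   from Y*(Ω₁)=(0.205349, 0.000054), Y(Ω₂)=(-0.087147, 0.337583)
  term(m=+4) = (0.000208, 0.001104)   from Y*(Ω₁)=(-0.029699, -0.051482), Y(Ω₂)=(-0.017846, -0.006249)
  term(m=+5) = (-0.002637, -0.003650)   from Y*(Ω₁)=(-0.006059, 0.010483), Y(Ω₂)=(-0.152008, 0.339426)
  term(m=+6) = (-0.000623, -0.000345)   from Y*(Ω₁)=(0.001721, 0.000001), Y(Ω₂)=(-0.362192, -0.200350)
  term(m=+7) = (-0.000031, -0.000002)   from Y*(Ω₁)=(-0.000076, -0.000132), Y(Ω₂)=(0.114525, -0.171239)
Accumulated sum (0.179619, -0.000000); after 4π/(2l+1) scaling, (0.150477, -0.000000) ⇒ P_7 = 0.150477

0.150477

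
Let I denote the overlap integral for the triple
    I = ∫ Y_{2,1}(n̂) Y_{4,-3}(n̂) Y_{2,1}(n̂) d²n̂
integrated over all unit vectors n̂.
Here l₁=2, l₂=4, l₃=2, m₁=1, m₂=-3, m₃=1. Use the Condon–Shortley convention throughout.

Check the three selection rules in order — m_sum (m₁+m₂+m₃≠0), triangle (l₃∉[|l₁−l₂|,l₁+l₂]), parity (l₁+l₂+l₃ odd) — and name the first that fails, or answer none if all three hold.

m_sum

Σmᵢ = -1  ✗
l₃∈[|l₁−l₂|,l₁+l₂]=[2,6], have l₃=2
Σlᵢ = 8 ⇒ even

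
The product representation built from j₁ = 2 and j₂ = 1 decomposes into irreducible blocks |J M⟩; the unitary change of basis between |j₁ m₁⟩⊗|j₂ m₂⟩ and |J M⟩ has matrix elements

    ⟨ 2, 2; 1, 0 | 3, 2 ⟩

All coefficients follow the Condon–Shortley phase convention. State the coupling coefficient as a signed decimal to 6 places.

√[7·0!4!2!/7! · 4!0!1!1!5!1!] = √(192)
  +(−1)^0/∏(0,0,0,1,4,1)! = 1/24  (running 1/24)
⟨..|..⟩ = √(192)·(1/24) = +0.577350

+√(1/3) ≈ +0.577350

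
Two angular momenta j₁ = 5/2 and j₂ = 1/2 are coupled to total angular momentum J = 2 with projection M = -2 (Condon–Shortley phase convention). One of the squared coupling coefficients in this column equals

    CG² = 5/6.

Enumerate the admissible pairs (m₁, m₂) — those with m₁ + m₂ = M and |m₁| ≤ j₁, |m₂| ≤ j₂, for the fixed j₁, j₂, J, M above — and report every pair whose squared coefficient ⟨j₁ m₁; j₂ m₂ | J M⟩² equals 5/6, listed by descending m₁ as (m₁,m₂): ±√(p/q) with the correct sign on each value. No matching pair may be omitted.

(-5/2,1/2): −√(5/6)

Admissible pairs with m₁+m₂ = M = -2: (-5/2,1/2), (-3/2,-1/2)
  (m₁,m₂)=(-3/2,-1/2): CG² = 1/6, CG = +√(1/6)
  (m₁,m₂)=(-5/2,1/2): CG² = 5/6, CG = −√(5/6)   ← matches the target
Pairs with CG² = 5/6: (-5/2,1/2): −√(5/6)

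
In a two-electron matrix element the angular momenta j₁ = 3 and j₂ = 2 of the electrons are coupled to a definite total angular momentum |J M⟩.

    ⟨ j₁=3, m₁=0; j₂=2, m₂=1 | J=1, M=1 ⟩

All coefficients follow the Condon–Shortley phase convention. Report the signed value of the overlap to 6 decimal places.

-0.292770

√[3·4!2!0!/7! · 3!3!3!1!2!0!] = √(432/35)
  +(−1)^3/∏(3,1,0,0,2,0)! = -1/12  (running -1/12)
⟨..|..⟩ = √(432/35)·(-1/12) = -0.292770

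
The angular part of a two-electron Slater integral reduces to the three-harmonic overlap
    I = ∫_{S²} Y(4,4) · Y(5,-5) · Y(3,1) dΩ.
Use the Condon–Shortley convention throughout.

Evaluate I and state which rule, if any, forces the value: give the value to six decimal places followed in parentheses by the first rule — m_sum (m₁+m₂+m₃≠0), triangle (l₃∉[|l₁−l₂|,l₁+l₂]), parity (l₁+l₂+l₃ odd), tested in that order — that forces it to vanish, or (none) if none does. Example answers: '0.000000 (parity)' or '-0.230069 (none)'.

0.189625 (none)

m-sum 0 ✓  L=12 even ✓  1≤3≤9 ✓
Π(2lᵢ+1) = 9×11×7 = 693
triangle coeff Δ(4,5,3) = 1/180180
Σ_t [2,4]: t=2:+1/576 t=3:−1/144 t=4:+1/576 = -1/288
(3j)²=20/1001 [(4 5 3; 0 0 0)], sign=+1
Σ_t [0,0]: t=0:+1/34560 = 1/34560
(3j)²=14/429 [(4 5 3; 4 -5 1)], sign=+1
⇒ 4πI² = 840/1859
I = (+1)√(840/1859/(4π)) = 0.18962475
No selection rule forces the value: the integral is nonzero (none).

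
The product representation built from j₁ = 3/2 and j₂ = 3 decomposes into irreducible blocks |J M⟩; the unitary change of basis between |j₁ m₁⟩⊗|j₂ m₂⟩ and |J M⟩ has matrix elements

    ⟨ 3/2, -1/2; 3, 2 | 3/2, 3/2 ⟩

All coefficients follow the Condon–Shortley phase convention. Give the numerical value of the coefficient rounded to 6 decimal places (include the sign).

j₁+j₂−J=3  J+j₁−j₂=0  J−j₁+j₂=3  j₁+j₂+J+1=7
(j₁±m₁, j₂±m₂, J±M) = (1,2,5,1,3,0)
P² = 288/7
sum k=2..2:
  [2] +1/12 = 1/12
S = 1/12
C² = P²·S² = 2/7 ; C = +0.534522

+0.534522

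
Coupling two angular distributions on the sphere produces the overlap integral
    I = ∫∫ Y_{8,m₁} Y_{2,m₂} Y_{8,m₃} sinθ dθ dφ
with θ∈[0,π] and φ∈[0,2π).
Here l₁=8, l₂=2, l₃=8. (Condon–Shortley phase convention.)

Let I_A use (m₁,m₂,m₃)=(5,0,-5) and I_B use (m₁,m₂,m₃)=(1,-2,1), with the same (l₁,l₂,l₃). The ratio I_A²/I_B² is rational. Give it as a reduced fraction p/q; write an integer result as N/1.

l's match ⇒ only the (l;m) 3-j factors differ between A and B.
A: triangle coeff Δ(8,2,8) = 1/348840; Σ_t [0,2]: t=0:+1/958003200 t=1:−1/958003200 t=2:+1/24908083200 = 1/24908083200; (3j)²=1/38760 [(8 2 8; 5 0 -5)], sign=-1
B: triangle coeff Δ(8,2,8) = 1/348840; Σ_t [0,0]: t=0:+1/101606400 = 1/101606400; (3j)²=36/1615 [(8 2 8; 1 -2 1)], sign=-1
I_A²/I_B² = (1/38760)/(36/1615) = 1/864

1/864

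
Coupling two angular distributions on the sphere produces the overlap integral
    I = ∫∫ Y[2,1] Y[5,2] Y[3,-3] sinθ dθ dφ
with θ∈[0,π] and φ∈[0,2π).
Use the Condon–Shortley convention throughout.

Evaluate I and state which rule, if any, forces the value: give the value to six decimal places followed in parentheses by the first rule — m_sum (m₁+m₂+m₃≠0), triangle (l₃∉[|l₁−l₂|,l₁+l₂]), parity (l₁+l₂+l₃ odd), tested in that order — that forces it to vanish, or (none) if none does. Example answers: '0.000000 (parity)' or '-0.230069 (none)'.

m-sum 0 ✓  L=10 even ✓  3≤3≤7 ✓
Π(2lᵢ+1) = 5×11×7 = 385
triangle coeff Δ(2,5,3) = 1/2310
Σ_t [2,2]: t=2:+1/144 = 1/144
(3j)²=10/231 [(2 5 3; 0 0 0)], sign=-1
Σ_t [1,1]: t=1:−1/4320 = -1/4320
(3j)²=1/330 [(2 5 3; 1 2 -3)], sign=-1
⇒ 4πI² = 5/99
I = (+1)√(5/99/(4π)) = 0.06339609
No selection rule forces the value: the integral is nonzero (none).

0.063396 (none)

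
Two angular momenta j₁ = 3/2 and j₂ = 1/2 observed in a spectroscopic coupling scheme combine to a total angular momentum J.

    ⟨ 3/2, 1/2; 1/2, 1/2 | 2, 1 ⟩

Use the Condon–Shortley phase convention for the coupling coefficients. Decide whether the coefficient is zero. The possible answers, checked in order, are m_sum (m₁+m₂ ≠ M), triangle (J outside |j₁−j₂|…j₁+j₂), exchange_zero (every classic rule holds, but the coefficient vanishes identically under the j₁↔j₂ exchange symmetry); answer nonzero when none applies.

nonzero

m-sum: m₁+m₂ = 1/2+1/2 = 1, M = 1  ✓
triangle: |j₁−j₂| = 1 ≤ J = 2 ≤ j₁+j₂ = 2  ✓
exchange: j₁≠j₂ or m₁≠m₂ — the exchange symmetry imposes no constraint here
value check: CG = +√(3/4) = +0.866025 ≠ 0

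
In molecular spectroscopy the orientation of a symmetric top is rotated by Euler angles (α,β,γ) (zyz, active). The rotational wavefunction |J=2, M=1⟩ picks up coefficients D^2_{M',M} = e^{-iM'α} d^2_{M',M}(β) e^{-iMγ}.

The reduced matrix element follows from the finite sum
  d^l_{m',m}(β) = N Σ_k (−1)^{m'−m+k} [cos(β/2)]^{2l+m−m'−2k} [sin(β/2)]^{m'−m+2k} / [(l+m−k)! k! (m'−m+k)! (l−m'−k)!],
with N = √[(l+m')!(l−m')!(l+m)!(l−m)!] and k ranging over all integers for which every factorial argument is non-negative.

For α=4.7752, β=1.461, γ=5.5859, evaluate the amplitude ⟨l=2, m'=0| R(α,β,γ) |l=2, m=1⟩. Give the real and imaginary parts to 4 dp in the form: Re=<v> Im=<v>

D^2_{0,1}(4.7752,1.4610,5.5859) = e^{-i·0·4.7752}·d^2_{0,1}(1.4610)·e^{-i·1·5.5859}. Compute d first:
With c≡cos(β/2)=0.744841 and s≡sin(β/2)=0.667242, N=[2·2·6·1]^{1/2}=4.898979
The bounds max(0,m−m')=1 and min(l+m,l−m')=2 give 2 terms
  k=1: (−1)^0·4.8990/(2)·0.7448^3·0.6672^1 = +0.675382
  k=2: (−1)^1·4.8990/(2)·0.7448^1·0.6672^3 = -0.541988
d^2_{0,1}(1.4610) = +0.675382 -0.541988 = +0.133394
D = (+1.000000+0.000000i)·(+0.133394)·(+0.766588+0.642139i) = +0.102259+0.085658i

Re=0.1023 Im=0.0857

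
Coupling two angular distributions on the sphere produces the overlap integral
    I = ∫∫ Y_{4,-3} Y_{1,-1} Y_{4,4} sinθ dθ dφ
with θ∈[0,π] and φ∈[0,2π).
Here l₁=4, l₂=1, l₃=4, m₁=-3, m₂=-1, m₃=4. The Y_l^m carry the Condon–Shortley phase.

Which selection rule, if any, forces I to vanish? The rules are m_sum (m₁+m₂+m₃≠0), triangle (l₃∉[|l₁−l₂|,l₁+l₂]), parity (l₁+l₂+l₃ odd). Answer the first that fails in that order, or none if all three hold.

parity

azimuthal sum: -3 − 1 + 4 = 0  ✓
3 ≤ 4 ≤ 5 (triangle on l)  ✓
L = 4 + 1 + 4 = 9 (odd)  ✗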